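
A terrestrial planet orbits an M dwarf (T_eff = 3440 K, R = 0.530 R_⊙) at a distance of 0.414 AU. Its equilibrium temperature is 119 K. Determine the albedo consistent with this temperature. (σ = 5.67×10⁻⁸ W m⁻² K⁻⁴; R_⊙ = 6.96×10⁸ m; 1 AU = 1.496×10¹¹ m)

R_⋆ = 0.530 × 6.96×10⁸ = 3.69×10⁸ m.
d = 0.414 AU = 6.19×10¹⁰ m.
L = 4πR_⋆²σT_⋆⁴ = 4π(3.69×10⁸)² × 5.67×10⁻⁸ × (3440)⁴ = 1.36×10²⁵ W.
S = L/(4πd²) = 282 W m⁻².
From T_eq⁴ = S(1−A)/(4σ): 1−A = 4σT_eq⁴/S.
1−A = 4 × 5.67×10⁻⁸ × (119)⁴ / 282 = 0.161.

A ≈ 0.84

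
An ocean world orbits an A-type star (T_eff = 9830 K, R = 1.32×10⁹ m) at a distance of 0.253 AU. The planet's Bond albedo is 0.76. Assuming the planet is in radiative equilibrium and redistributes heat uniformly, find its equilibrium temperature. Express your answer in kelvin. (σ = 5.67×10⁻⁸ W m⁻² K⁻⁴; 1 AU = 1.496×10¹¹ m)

T_eq ≈ 909 K

d = 0.253 AU = 3.78×10¹⁰ m.
L = 4πR_⋆²σT_⋆⁴ = 4π(1.32×10⁹)² × 5.67×10⁻⁸ × (9830)⁴ = 1.16×10²⁸ W.
S = L/(4πd²) = 6.44×10⁵ W m⁻².
Energy balance: absorbed = emitted ⇒ πR²·S(1−A) = 4πR²·σT_eq⁴, so T_eq⁴ = S(1−A)/(4σ).
T_eq = [6.44×10⁵ × 0.24 / (4 × 5.67×10⁻⁸)]^(1/4) = (6.81×10¹¹)^(1/4) = 909 K.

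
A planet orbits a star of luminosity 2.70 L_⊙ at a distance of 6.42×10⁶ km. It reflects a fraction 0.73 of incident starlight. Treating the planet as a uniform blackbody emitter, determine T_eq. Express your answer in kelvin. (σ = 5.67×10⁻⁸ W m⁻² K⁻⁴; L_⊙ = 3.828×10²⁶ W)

d = 6.42×10⁶ km = 6.42×10⁹ m.
L = 2.70 × 3.828×10²⁶ = 1.03×10²⁷ W.
Flux: S = L/(4πd²) = 1.03×10²⁷/(4π×(6.42×10⁹)²) = 2.00×10⁶ W m⁻².
Energy balance: absorbed = emitted ⇒ πR²·S(1−A) = 4πR²·σT_eq⁴, so T_eq⁴ = S(1−A)/(4σ).
T_eq = [2.00×10⁶ × 0.27 / (4 × 5.67×10⁻⁸)]^(1/4) = (2.38×10¹²)^(1/4) = 1240 K.

T_eq ≈ 1240 K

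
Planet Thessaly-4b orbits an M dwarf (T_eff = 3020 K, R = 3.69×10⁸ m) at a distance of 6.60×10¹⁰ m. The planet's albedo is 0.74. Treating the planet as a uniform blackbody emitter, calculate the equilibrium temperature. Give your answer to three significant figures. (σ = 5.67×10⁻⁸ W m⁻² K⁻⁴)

T_eq ≈ 114 K

L = 4πR_⋆²σT_⋆⁴ = 4π(3.69×10⁸)² × 5.67×10⁻⁸ × (3020)⁴ = 8.07×10²⁴ W.
S = L/(4πd²) = 147 W m⁻².
Energy balance: absorbed = emitted ⇒ πR²·S(1−A) = 4πR²·σT_eq⁴, so T_eq⁴ = S(1−A)/(4σ).
T_eq = [147 × 0.26 / (4 × 5.67×10⁻⁸)]^(1/4) = (1.69×10⁸)^(1/4) = 114 K.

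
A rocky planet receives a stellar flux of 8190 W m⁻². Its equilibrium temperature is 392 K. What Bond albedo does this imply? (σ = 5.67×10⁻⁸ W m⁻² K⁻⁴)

A ≈ 0.35

From T_eq⁴ = S(1−A)/(4σ): 1−A = 4σT_eq⁴/S.
1−A = 4 × 5.67×10⁻⁸ × (392)⁴ / 8190 = 0.654.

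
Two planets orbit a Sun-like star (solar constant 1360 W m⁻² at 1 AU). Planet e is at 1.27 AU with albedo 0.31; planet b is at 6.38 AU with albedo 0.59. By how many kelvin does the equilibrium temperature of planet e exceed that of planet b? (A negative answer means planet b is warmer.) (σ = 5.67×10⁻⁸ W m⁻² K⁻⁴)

ΔT ≈ 136.9 K

T_eq = [S₀(1−A)/(4σd²)]^(1/4), so T ∝ (1−A)^(1/4) / √d.
T₁ = [1360×0.69/(4×5.67×10⁻⁸×1.27²)]^(1/4) = 225.05 K.
T₂ = [1360×0.41/(4×5.67×10⁻⁸×6.38²)]^(1/4) = 88.16 K.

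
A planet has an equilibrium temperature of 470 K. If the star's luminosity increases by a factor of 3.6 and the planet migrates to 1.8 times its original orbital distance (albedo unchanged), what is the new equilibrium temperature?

T_eq ≈ 483 K

T_eq ∝ L^(1/4) · d^(−1/2).
T′ = 470 × 3.6^(1/4) / 1.8^(1/2) = 483 K.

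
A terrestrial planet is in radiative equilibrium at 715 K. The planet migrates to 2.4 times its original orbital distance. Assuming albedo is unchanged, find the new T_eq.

T_eq ≈ 462 K

T_eq ∝ L^(1/4) · d^(−1/2).
T′ = 715 / 2.4^(1/2) = 462 K.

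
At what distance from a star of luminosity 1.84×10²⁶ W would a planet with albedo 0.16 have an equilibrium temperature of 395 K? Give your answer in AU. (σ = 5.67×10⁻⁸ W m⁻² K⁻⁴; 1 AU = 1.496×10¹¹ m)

From T_eq⁴ = L(1−A)/(16πσd²): d = √[L(1−A)/(16πσT_eq⁴)].
d = √[1.84×10²⁶ × 0.84 / (16π × 5.67×10⁻⁸ × (395)⁴)] = 4.72×10¹⁰ m = 0.315 AU.

d ≈ 0.315 AU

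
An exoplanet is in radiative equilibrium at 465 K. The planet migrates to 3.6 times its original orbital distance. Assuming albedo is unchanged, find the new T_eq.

T_eq ≈ 245 K

T_eq ∝ L^(1/4) · d^(−1/2).
T′ = 465 / 3.6^(1/2) = 245 K.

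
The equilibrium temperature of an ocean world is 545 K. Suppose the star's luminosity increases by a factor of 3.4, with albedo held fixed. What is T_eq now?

T_eq ∝ L^(1/4) · d^(−1/2).
T′ = 545 × 3.4^(1/4) = 740 K.

T_eq ≈ 740 K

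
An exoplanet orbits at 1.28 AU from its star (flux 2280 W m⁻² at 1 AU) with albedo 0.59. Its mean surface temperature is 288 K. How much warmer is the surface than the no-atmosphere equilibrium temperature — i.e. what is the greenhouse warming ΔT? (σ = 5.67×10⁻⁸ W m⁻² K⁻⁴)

ΔT ≈ 64.0 K

S = 2280/1.28² = 1392 W m⁻².
T_eq = [S(1−A)/(4σ)]^(1/4) = [1392×0.41/(4×5.67×10⁻⁸)]^(1/4) = 224.0 K.
ΔT = T_surf − T_eq = 288 − 224.0.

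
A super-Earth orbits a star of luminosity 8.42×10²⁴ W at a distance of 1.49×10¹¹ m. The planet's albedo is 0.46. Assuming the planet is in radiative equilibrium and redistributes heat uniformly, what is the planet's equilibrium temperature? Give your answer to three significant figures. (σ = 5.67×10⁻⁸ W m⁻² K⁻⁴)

Flux: S = L/(4πd²) = 8.42×10²⁴/(4π×(1.49×10¹¹)²) = 30.2 W m⁻².
Energy balance: absorbed = emitted ⇒ πR²·S(1−A) = 4πR²·σT_eq⁴, so T_eq⁴ = S(1−A)/(4σ).
T_eq = [30.2 × 0.54 / (4 × 5.67×10⁻⁸)]^(1/4) = (7.19×10⁷)^(1/4) = 92.1 K.

T_eq ≈ 92.1 K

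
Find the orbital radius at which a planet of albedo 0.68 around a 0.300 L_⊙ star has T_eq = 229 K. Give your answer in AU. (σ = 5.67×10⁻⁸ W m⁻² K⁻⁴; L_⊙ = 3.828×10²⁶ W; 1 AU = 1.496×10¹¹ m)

d ≈ 0.458 AU

L = 0.300 × 3.828×10²⁶ = 1.15×10²⁶ W.
From T_eq⁴ = L(1−A)/(16πσd²): d = √[L(1−A)/(16πσT_eq⁴)].
d = √[1.15×10²⁶ × 0.32 / (16π × 5.67×10⁻⁸ × (229)⁴)] = 6.85×10¹⁰ m = 0.458 AU.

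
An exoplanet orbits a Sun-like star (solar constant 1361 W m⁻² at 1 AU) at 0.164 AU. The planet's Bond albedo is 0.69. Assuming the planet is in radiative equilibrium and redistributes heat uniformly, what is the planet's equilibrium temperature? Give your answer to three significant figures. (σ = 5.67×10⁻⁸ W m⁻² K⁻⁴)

Flux at 0.164 AU: S = 1361/0.164² = 5.06×10⁴ W m⁻².
Energy balance: absorbed = emitted ⇒ πR²·S(1−A) = 4πR²·σT_eq⁴, so T_eq⁴ = S(1−A)/(4σ).
T_eq = [5.06×10⁴ × 0.31 / (4 × 5.67×10⁻⁸)]^(1/4) = (6.92×10¹⁰)^(1/4) = 513 K.

T_eq ≈ 513 K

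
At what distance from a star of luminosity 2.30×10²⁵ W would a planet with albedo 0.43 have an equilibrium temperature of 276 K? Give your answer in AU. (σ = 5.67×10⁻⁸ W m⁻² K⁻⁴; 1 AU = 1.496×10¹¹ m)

From T_eq⁴ = L(1−A)/(16πσd²): d = √[L(1−A)/(16πσT_eq⁴)].
d = √[2.30×10²⁵ × 0.57 / (16π × 5.67×10⁻⁸ × (276)⁴)] = 2.82×10¹⁰ m = 0.188 AU.

d ≈ 0.188 AU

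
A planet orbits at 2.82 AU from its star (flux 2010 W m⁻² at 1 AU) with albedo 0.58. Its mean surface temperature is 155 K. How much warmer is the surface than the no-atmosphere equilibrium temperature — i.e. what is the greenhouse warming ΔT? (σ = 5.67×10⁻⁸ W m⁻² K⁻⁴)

ΔT ≈ 7.9 K

S = 2010/2.82² = 252.8 W m⁻².
T_eq = [S(1−A)/(4σ)]^(1/4) = [252.8×0.42/(4×5.67×10⁻⁸)]^(1/4) = 147.1 K.
ΔT = T_surf − T_eq = 155 − 147.1.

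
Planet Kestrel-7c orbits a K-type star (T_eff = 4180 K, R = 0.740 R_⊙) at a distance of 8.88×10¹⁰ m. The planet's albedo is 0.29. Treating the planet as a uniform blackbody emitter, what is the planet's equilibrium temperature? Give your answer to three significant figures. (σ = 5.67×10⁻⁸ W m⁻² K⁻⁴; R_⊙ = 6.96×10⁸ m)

R_⋆ = 0.740 × 6.96×10⁸ = 5.15×10⁸ m.
L = 4πR_⋆²σT_⋆⁴ = 4π(5.15×10⁸)² × 5.67×10⁻⁸ × (4180)⁴ = 5.77×10²⁵ W.
S = L/(4πd²) = 582 W m⁻².
Energy balance: absorbed = emitted ⇒ πR²·S(1−A) = 4πR²·σT_eq⁴, so T_eq⁴ = S(1−A)/(4σ).
T_eq = [582 × 0.71 / (4 × 5.67×10⁻⁸)]^(1/4) = (1.82×10⁹)^(1/4) = 207 K.

T_eq ≈ 207 K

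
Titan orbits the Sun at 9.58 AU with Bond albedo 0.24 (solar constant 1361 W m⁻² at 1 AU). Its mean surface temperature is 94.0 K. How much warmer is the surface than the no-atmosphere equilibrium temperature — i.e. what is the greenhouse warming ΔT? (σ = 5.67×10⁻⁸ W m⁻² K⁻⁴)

S = 1361/9.58² = 14.83 W m⁻².
T_eq = [S(1−A)/(4σ)]^(1/4) = [14.83×0.76/(4×5.67×10⁻⁸)]^(1/4) = 84.0 K.
ΔT = T_surf − T_eq = 94 − 84.0.

ΔT ≈ 10.0 K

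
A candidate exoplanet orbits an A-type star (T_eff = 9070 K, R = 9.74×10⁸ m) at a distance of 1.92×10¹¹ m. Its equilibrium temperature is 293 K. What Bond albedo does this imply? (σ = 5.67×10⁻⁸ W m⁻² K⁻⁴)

L = 4πR_⋆²σT_⋆⁴ = 4π(9.74×10⁸)² × 5.67×10⁻⁸ × (9070)⁴ = 4.57×10²⁷ W.
S = L/(4πd²) = 9870 W m⁻².
From T_eq⁴ = S(1−A)/(4σ): 1−A = 4σT_eq⁴/S.
1−A = 4 × 5.67×10⁻⁸ × (293)⁴ / 9870 = 0.169.

A ≈ 0.83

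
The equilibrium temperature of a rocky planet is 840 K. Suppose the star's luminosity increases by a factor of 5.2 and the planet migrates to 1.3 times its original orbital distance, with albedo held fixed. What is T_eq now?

T_eq ∝ L^(1/4) · d^(−1/2).
T′ = 840 × 5.2^(1/4) / 1.3^(1/2) = 1110 K.

T_eq ≈ 1110 K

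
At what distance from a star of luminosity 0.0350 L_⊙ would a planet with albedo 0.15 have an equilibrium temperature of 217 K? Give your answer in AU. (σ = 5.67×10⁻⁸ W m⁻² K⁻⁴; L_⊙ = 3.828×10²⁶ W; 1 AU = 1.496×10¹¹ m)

L = 0.0350 × 3.828×10²⁶ = 1.34×10²⁵ W.
From T_eq⁴ = L(1−A)/(16πσd²): d = √[L(1−A)/(16πσT_eq⁴)].
d = √[1.34×10²⁵ × 0.85 / (16π × 5.67×10⁻⁸ × (217)⁴)] = 4.25×10¹⁰ m = 0.284 AU.

d ≈ 0.284 AU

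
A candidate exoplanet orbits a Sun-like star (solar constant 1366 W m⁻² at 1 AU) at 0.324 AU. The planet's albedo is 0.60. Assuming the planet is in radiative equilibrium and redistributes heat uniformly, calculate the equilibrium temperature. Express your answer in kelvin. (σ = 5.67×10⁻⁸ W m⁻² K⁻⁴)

Flux at 0.324 AU: S = 1366/0.324² = 1.30×10⁴ W m⁻².
Energy balance: absorbed = emitted ⇒ πR²·S(1−A) = 4πR²·σT_eq⁴, so T_eq⁴ = S(1−A)/(4σ).
T_eq = [1.30×10⁴ × 0.40 / (4 × 5.67×10⁻⁸)]^(1/4) = (2.29×10¹⁰)^(1/4) = 389 K.

T_eq ≈ 389 K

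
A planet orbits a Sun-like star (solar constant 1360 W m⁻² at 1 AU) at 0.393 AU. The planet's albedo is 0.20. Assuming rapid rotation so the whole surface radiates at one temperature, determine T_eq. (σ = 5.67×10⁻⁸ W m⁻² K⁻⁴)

Flux at 0.393 AU: S = 1360/0.393² = 8810 W m⁻².
Energy balance: absorbed = emitted ⇒ πR²·S(1−A) = 4πR²·σT_eq⁴, so T_eq⁴ = S(1−A)/(4σ).
T_eq = [8810 × 0.80 / (4 × 5.67×10⁻⁸)]^(1/4) = (3.11×10¹⁰)^(1/4) = 420 K.

T_eq ≈ 420 K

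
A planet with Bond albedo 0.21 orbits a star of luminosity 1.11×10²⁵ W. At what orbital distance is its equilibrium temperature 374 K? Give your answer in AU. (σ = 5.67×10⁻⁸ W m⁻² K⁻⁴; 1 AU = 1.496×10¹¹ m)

d ≈ 0.0838 AU

From T_eq⁴ = L(1−A)/(16πσd²): d = √[L(1−A)/(16πσT_eq⁴)].
d = √[1.11×10²⁵ × 0.79 / (16π × 5.67×10⁻⁸ × (374)⁴)] = 1.25×10¹⁰ m = 0.0838 AU.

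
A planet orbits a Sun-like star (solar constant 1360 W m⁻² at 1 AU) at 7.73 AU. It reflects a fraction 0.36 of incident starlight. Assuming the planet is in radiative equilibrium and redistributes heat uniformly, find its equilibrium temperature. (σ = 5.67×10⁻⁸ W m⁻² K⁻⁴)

Flux at 7.73 AU: S = 1360/7.73² = 22.8 W m⁻².
Energy balance: absorbed = emitted ⇒ πR²·S(1−A) = 4πR²·σT_eq⁴, so T_eq⁴ = S(1−A)/(4σ).
T_eq = [22.8 × 0.64 / (4 × 5.67×10⁻⁸)]^(1/4) = (6.42×10⁷)^(1/4) = 89.5 K.

T_eq ≈ 89.5 K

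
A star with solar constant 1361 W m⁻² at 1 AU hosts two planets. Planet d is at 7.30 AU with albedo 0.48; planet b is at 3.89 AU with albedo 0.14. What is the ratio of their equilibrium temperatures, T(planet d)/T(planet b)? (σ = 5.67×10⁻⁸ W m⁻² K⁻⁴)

T_eq = [S₀(1−A)/(4σd²)]^(1/4), so T ∝ (1−A)^(1/4) / √d.
T₁ = [1361×0.52/(4×5.67×10⁻⁸×7.30²)]^(1/4) = 87.48 K.
T₂ = [1361×0.86/(4×5.67×10⁻⁸×3.89²)]^(1/4) = 135.90 K.

T₁/T₂ ≈ 0.644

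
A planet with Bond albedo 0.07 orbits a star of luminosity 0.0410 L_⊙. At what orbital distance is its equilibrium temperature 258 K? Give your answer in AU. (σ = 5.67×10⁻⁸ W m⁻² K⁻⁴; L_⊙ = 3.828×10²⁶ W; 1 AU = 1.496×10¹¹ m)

d ≈ 0.227 AU

L = 0.0410 × 3.828×10²⁶ = 1.57×10²⁵ W.
From T_eq⁴ = L(1−A)/(16πσd²): d = √[L(1−A)/(16πσT_eq⁴)].
d = √[1.57×10²⁵ × 0.93 / (16π × 5.67×10⁻⁸ × (258)⁴)] = 3.40×10¹⁰ m = 0.227 AU.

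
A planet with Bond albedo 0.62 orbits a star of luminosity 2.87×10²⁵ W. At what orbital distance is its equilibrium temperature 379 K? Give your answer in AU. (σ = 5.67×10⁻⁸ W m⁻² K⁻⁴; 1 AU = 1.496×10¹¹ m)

From T_eq⁴ = L(1−A)/(16πσd²): d = √[L(1−A)/(16πσT_eq⁴)].
d = √[2.87×10²⁵ × 0.38 / (16π × 5.67×10⁻⁸ × (379)⁴)] = 1.36×10¹⁰ m = 0.0910 AU.

d ≈ 0.0910 AU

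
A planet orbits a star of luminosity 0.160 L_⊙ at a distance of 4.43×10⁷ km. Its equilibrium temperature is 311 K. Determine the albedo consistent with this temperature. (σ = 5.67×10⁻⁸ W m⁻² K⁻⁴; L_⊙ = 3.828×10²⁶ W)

A ≈ 0.15

d = 4.43×10⁷ km = 4.43×10¹⁰ m.
L = 0.160 × 3.828×10²⁶ = 6.12×10²⁵ W.
Flux: S = L/(4πd²) = 6.12×10²⁵/(4π×(4.43×10¹⁰)²) = 2480 W m⁻².
From T_eq⁴ = S(1−A)/(4σ): 1−A = 4σT_eq⁴/S.
1−A = 4 × 5.67×10⁻⁸ × (311)⁴ / 2480 = 0.854.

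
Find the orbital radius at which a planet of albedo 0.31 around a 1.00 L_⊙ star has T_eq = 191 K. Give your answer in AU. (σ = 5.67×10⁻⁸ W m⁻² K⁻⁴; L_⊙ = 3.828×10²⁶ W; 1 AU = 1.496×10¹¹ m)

d ≈ 1.76 AU

L = 1.00 × 3.828×10²⁶ = 3.83×10²⁶ W.
From T_eq⁴ = L(1−A)/(16πσd²): d = √[L(1−A)/(16πσT_eq⁴)].
d = √[3.83×10²⁶ × 0.69 / (16π × 5.67×10⁻⁸ × (191)⁴)] = 2.64×10¹¹ m = 1.76 AU.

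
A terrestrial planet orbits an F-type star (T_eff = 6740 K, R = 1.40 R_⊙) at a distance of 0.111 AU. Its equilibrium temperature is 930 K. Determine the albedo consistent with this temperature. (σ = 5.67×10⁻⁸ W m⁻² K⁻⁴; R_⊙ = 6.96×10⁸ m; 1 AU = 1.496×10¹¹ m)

A ≈ 0.58

R_⋆ = 1.40 × 6.96×10⁸ = 9.74×10⁸ m.
d = 0.111 AU = 1.66×10¹⁰ m.
L = 4πR_⋆²σT_⋆⁴ = 4π(9.74×10⁸)² × 5.67×10⁻⁸ × (6740)⁴ = 1.40×10²⁷ W.
S = L/(4πd²) = 4.03×10⁵ W m⁻².
From T_eq⁴ = S(1−A)/(4σ): 1−A = 4σT_eq⁴/S.
1−A = 4 × 5.67×10⁻⁸ × (930)⁴ / 4.03×10⁵ = 0.421.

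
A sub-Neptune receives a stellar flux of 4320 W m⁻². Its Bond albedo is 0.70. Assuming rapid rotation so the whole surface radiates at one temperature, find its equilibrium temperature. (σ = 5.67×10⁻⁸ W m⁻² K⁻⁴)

T_eq ≈ 275 K

Energy balance: absorbed = emitted ⇒ πR²·S(1−A) = 4πR²·σT_eq⁴, so T_eq⁴ = S(1−A)/(4σ).
T_eq = [4320 × 0.30 / (4 × 5.67×10⁻⁸)]^(1/4) = (5.71×10⁹)^(1/4) = 275 K.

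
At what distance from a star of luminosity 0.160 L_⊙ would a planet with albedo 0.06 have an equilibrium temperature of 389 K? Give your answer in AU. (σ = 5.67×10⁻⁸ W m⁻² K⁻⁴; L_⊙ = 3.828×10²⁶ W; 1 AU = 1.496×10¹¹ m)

d ≈ 0.199 AU

L = 0.160 × 3.828×10²⁶ = 6.12×10²⁵ W.
From T_eq⁴ = L(1−A)/(16πσd²): d = √[L(1−A)/(16πσT_eq⁴)].
d = √[6.12×10²⁵ × 0.94 / (16π × 5.67×10⁻⁸ × (389)⁴)] = 2.97×10¹⁰ m = 0.199 AU.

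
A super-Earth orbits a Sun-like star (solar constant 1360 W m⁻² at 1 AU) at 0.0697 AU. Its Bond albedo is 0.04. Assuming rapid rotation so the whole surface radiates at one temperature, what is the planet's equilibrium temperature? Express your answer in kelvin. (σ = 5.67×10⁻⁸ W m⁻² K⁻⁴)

T_eq ≈ 1040 K

Flux at 0.0697 AU: S = 1360/0.0697² = 2.80×10⁵ W m⁻².
Energy balance: absorbed = emitted ⇒ πR²·S(1−A) = 4πR²·σT_eq⁴, so T_eq⁴ = S(1−A)/(4σ).
T_eq = [2.80×10⁵ × 0.96 / (4 × 5.67×10⁻⁸)]^(1/4) = (1.18×10¹²)^(1/4) = 1040 K.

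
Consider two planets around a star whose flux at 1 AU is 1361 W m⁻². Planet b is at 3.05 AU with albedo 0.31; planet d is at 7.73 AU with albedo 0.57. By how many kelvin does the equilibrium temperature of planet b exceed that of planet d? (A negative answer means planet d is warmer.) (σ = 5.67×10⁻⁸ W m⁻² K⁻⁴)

ΔT ≈ 64.2 K

T_eq = [S₀(1−A)/(4σd²)]^(1/4), so T ∝ (1−A)^(1/4) / √d.
T₁ = [1361×0.69/(4×5.67×10⁻⁸×3.05²)]^(1/4) = 145.25 K.
T₂ = [1361×0.43/(4×5.67×10⁻⁸×7.73²)]^(1/4) = 81.06 K.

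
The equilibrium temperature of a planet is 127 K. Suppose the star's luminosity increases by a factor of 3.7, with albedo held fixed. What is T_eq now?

T_eq ≈ 176 K

T_eq ∝ L^(1/4) · d^(−1/2).
T′ = 127 × 3.7^(1/4) = 176 K.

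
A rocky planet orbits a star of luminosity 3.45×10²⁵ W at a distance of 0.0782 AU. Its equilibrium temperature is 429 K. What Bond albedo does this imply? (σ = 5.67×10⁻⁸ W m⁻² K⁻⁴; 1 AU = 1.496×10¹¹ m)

A ≈ 0.62

d = 0.0782 AU = 1.17×10¹⁰ m.
Flux: S = L/(4πd²) = 3.45×10²⁵/(4π×(1.17×10¹⁰)²) = 2.01×10⁴ W m⁻².
From T_eq⁴ = S(1−A)/(4σ): 1−A = 4σT_eq⁴/S.
1−A = 4 × 5.67×10⁻⁸ × (429)⁴ / 2.01×10⁴ = 0.383.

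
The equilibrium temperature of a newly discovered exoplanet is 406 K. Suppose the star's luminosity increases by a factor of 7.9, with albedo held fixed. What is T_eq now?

T_eq ∝ L^(1/4) · d^(−1/2).
T′ = 406 × 7.9^(1/4) = 681 K.

T_eq ≈ 681 K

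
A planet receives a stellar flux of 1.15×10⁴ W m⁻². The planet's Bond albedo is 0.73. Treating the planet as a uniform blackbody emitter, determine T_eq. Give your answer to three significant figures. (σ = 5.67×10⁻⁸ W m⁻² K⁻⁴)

T_eq ≈ 342 K

Energy balance: absorbed = emitted ⇒ πR²·S(1−A) = 4πR²·σT_eq⁴, so T_eq⁴ = S(1−A)/(4σ).
T_eq = [1.15×10⁴ × 0.27 / (4 × 5.67×10⁻⁸)]^(1/4) = (1.37×10¹⁰)^(1/4) = 342 K.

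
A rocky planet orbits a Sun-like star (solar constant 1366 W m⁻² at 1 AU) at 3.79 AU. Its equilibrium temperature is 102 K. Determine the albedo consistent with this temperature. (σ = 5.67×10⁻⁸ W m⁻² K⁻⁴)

A ≈ 0.74

Flux at 3.79 AU: S = 1366/3.79² = 95.1 W m⁻².
From T_eq⁴ = S(1−A)/(4σ): 1−A = 4σT_eq⁴/S.
1−A = 4 × 5.67×10⁻⁸ × (102)⁴ / 95.1 = 0.258.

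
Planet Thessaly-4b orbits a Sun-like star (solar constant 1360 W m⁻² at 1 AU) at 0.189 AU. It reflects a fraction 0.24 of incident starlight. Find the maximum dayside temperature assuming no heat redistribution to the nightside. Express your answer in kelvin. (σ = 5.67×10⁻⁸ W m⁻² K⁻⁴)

T_ss ≈ 845 K

Flux at 0.189 AU: S = 1360/0.189² = 3.81×10⁴ W m⁻².
With no redistribution each surface element balances locally: S(1−A) = σT⁴.
T = [3.81×10⁴ × 0.76 / 5.67×10⁻⁸]^(1/4) = (5.10×10¹¹)^(1/4) = 845 K.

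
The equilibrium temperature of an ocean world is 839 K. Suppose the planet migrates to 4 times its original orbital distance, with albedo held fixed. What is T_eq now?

T_eq ≈ 420 K

T_eq ∝ L^(1/4) · d^(−1/2).
T′ = 839 / 4^(1/2) = 420 K.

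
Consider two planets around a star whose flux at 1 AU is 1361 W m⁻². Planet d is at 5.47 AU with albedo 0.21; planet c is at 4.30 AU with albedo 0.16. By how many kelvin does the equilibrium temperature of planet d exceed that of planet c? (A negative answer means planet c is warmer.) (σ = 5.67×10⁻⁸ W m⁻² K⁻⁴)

T_eq = [S₀(1−A)/(4σd²)]^(1/4), so T ∝ (1−A)^(1/4) / √d.
T₁ = [1361×0.79/(4×5.67×10⁻⁸×5.47²)]^(1/4) = 112.19 K.
T₂ = [1361×0.84/(4×5.67×10⁻⁸×4.30²)]^(1/4) = 128.50 K.

ΔT ≈ -16.3 K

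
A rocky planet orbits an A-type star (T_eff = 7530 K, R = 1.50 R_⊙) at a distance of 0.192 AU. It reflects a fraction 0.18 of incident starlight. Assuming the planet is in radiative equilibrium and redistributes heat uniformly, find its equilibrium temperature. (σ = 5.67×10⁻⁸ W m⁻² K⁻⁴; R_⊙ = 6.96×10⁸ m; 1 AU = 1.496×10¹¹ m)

T_eq ≈ 966 K

R_⋆ = 1.50 × 6.96×10⁸ = 1.04×10⁹ m.
d = 0.192 AU = 2.87×10¹⁰ m.
L = 4πR_⋆²σT_⋆⁴ = 4π(1.04×10⁹)² × 5.67×10⁻⁸ × (7530)⁴ = 2.50×10²⁷ W.
S = L/(4πd²) = 2.41×10⁵ W m⁻².
Energy balance: absorbed = emitted ⇒ πR²·S(1−A) = 4πR²·σT_eq⁴, so T_eq⁴ = S(1−A)/(4σ).
T_eq = [2.41×10⁵ × 0.82 / (4 × 5.67×10⁻⁸)]^(1/4) = (8.71×10¹¹)^(1/4) = 966 K.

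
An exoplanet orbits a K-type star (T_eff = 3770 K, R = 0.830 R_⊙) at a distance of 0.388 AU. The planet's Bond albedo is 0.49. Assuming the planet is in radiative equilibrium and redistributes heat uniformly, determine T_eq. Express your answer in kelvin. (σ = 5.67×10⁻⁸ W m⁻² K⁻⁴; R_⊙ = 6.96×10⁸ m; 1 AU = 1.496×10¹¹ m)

T_eq ≈ 225 K

R_⋆ = 0.830 × 6.96×10⁸ = 5.78×10⁸ m.
d = 0.388 AU = 5.80×10¹⁰ m.
L = 4πR_⋆²σT_⋆⁴ = 4π(5.78×10⁸)² × 5.67×10⁻⁸ × (3770)⁴ = 4.80×10²⁵ W.
S = L/(4πd²) = 1130 W m⁻².
Energy balance: absorbed = emitted ⇒ πR²·S(1−A) = 4πR²·σT_eq⁴, so T_eq⁴ = S(1−A)/(4σ).
T_eq = [1130 × 0.51 / (4 × 5.67×10⁻⁸)]^(1/4) = (2.55×10⁹)^(1/4) = 225 K.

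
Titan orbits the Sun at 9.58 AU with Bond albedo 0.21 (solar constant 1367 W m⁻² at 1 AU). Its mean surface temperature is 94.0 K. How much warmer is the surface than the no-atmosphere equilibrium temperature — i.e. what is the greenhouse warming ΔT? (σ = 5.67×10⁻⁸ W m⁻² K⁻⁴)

ΔT ≈ 9.1 K

S = 1367/9.58² = 14.89 W m⁻².
T_eq = [S(1−A)/(4σ)]^(1/4) = [14.89×0.79/(4×5.67×10⁻⁸)]^(1/4) = 84.9 K.
ΔT = T_surf − T_eq = 94 − 84.9.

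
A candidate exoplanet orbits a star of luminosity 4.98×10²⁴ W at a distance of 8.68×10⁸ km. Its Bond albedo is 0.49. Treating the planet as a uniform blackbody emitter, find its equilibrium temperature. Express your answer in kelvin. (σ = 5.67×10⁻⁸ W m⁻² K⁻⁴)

d = 8.68×10⁸ km = 8.68×10¹¹ m.
Flux: S = L/(4πd²) = 4.98×10²⁴/(4π×(8.68×10¹¹)²) = 0.526 W m⁻².
Energy balance: absorbed = emitted ⇒ πR²·S(1−A) = 4πR²·σT_eq⁴, so T_eq⁴ = S(1−A)/(4σ).
T_eq = [0.526 × 0.51 / (4 × 5.67×10⁻⁸)]^(1/4) = (1.18×10⁶)^(1/4) = 33.0 K.

T_eq ≈ 33.0 K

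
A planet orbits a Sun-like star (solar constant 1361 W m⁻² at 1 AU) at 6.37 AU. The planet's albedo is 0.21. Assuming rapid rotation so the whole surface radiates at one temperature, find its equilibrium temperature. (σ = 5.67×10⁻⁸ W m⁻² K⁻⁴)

Flux at 6.37 AU: S = 1361/6.37² = 33.5 W m⁻².
Energy balance: absorbed = emitted ⇒ πR²·S(1−A) = 4πR²·σT_eq⁴, so T_eq⁴ = S(1−A)/(4σ).
T_eq = [33.5 × 0.79 / (4 × 5.67×10⁻⁸)]^(1/4) = (1.17×10⁸)^(1/4) = 104 K.

T_eq ≈ 104 K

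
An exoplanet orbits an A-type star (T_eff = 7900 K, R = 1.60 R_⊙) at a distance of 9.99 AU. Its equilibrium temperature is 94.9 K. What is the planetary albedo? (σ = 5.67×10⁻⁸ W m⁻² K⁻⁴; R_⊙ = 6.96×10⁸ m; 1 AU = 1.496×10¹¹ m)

A ≈ 0.85

R_⋆ = 1.60 × 6.96×10⁸ = 1.11×10⁹ m.
d = 9.99 AU = 1.49×10¹² m.
L = 4πR_⋆²σT_⋆⁴ = 4π(1.11×10⁹)² × 5.67×10⁻⁸ × (7900)⁴ = 3.44×10²⁷ W.
S = L/(4πd²) = 123 W m⁻².
From T_eq⁴ = S(1−A)/(4σ): 1−A = 4σT_eq⁴/S.
1−A = 4 × 5.67×10⁻⁸ × (94.9)⁴ / 123 = 0.150.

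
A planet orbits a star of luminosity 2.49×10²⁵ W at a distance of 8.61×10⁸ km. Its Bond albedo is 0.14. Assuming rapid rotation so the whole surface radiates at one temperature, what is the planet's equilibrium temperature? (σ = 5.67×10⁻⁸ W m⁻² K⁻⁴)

T_eq ≈ 56.4 K

d = 8.61×10⁸ km = 8.61×10¹¹ m.
Flux: S = L/(4πd²) = 2.49×10²⁵/(4π×(8.61×10¹¹)²) = 2.67 W m⁻².
Energy balance: absorbed = emitted ⇒ πR²·S(1−A) = 4πR²·σT_eq⁴, so T_eq⁴ = S(1−A)/(4σ).
T_eq = [2.67 × 0.86 / (4 × 5.67×10⁻⁸)]^(1/4) = (1.01×10⁷)^(1/4) = 56.4 K.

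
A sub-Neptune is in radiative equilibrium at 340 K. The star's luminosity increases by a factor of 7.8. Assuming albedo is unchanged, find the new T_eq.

T_eq ∝ L^(1/4) · d^(−1/2).
T′ = 340 × 7.8^(1/4) = 568 K.

T_eq ≈ 568 K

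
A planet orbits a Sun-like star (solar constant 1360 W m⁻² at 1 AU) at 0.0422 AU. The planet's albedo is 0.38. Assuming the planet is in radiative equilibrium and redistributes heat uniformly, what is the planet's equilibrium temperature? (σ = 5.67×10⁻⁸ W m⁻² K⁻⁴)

T_eq ≈ 1200 K

Flux at 0.0422 AU: S = 1360/0.0422² = 7.64×10⁵ W m⁻².
Energy balance: absorbed = emitted ⇒ πR²·S(1−A) = 4πR²·σT_eq⁴, so T_eq⁴ = S(1−A)/(4σ).
T_eq = [7.64×10⁵ × 0.62 / (4 × 5.67×10⁻⁸)]^(1/4) = (2.09×10¹²)^(1/4) = 1200 K.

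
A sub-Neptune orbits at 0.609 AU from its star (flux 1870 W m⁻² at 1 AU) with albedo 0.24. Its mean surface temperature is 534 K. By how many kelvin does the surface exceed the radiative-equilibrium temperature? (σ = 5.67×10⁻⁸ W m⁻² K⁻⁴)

S = 1870/0.609² = 5042 W m⁻².
T_eq = [S(1−A)/(4σ)]^(1/4) = [5042×0.76/(4×5.67×10⁻⁸)]^(1/4) = 360.5 K.
ΔT = T_surf − T_eq = 534 − 360.5.

ΔT ≈ 173.5 K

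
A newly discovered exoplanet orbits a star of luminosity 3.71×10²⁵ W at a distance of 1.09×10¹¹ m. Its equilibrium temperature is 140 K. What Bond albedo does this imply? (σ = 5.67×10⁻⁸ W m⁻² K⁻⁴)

A ≈ 0.65

Flux: S = L/(4πd²) = 3.71×10²⁵/(4π×(1.09×10¹¹)²) = 248 W m⁻².
From T_eq⁴ = S(1−A)/(4σ): 1−A = 4σT_eq⁴/S.
1−A = 4 × 5.67×10⁻⁸ × (140)⁴ / 248 = 0.351.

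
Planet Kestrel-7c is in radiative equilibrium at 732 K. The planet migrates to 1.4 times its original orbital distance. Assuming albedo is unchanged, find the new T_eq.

T_eq ≈ 619 K

T_eq ∝ L^(1/4) · d^(−1/2).
T′ = 732 / 1.4^(1/2) = 619 K.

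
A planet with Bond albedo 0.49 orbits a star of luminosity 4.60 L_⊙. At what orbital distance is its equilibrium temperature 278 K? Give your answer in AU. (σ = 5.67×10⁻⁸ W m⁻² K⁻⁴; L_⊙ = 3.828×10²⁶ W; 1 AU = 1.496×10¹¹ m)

d ≈ 1.54 AU

L = 4.60 × 3.828×10²⁶ = 1.76×10²⁷ W.
From T_eq⁴ = L(1−A)/(16πσd²): d = √[L(1−A)/(16πσT_eq⁴)].
d = √[1.76×10²⁷ × 0.51 / (16π × 5.67×10⁻⁸ × (278)⁴)] = 2.30×10¹¹ m = 1.54 AU.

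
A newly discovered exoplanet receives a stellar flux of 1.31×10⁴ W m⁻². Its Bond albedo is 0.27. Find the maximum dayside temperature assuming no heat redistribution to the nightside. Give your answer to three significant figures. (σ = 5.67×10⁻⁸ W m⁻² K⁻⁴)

T_ss ≈ 641 K

With no redistribution each surface element balances locally: S(1−A) = σT⁴.
T = [1.31×10⁴ × 0.73 / 5.67×10⁻⁸]^(1/4) = (1.69×10¹¹)^(1/4) = 641 K.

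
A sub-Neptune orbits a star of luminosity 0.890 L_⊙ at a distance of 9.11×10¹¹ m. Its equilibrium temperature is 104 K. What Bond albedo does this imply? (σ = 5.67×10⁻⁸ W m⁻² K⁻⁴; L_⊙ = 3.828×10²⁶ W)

L = 0.890 × 3.828×10²⁶ = 3.41×10²⁶ W.
Flux: S = L/(4πd²) = 3.41×10²⁶/(4π×(9.11×10¹¹)²) = 32.7 W m⁻².
From T_eq⁴ = S(1−A)/(4σ): 1−A = 4σT_eq⁴/S.
1−A = 4 × 5.67×10⁻⁸ × (104)⁴ / 32.7 = 0.812.

A ≈ 0.19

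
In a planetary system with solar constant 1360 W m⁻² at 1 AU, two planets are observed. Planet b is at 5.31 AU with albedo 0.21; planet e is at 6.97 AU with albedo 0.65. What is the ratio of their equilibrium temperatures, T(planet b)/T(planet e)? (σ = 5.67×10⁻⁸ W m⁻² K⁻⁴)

T₁/T₂ ≈ 1.404

T_eq = [S₀(1−A)/(4σd²)]^(1/4), so T ∝ (1−A)^(1/4) / √d.
T₁ = [1360×0.79/(4×5.67×10⁻⁸×5.31²)]^(1/4) = 113.85 K.
T₂ = [1360×0.35/(4×5.67×10⁻⁸×6.97²)]^(1/4) = 81.07 K.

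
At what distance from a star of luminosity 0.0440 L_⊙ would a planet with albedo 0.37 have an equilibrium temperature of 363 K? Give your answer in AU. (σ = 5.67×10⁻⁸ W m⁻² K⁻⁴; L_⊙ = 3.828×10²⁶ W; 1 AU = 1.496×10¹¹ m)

d ≈ 0.0979 AU

L = 0.0440 × 3.828×10²⁶ = 1.68×10²⁵ W.
From T_eq⁴ = L(1−A)/(16πσd²): d = √[L(1−A)/(16πσT_eq⁴)].
d = √[1.68×10²⁵ × 0.63 / (16π × 5.67×10⁻⁸ × (363)⁴)] = 1.46×10¹⁰ m = 0.0979 AU.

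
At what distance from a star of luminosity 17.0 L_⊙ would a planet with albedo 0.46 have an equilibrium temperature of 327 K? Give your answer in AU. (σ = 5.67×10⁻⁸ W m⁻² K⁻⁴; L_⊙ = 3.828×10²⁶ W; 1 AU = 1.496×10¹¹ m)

d ≈ 2.20 AU

L = 17.0 × 3.828×10²⁶ = 6.51×10²⁷ W.
From T_eq⁴ = L(1−A)/(16πσd²): d = √[L(1−A)/(16πσT_eq⁴)].
d = √[6.51×10²⁷ × 0.54 / (16π × 5.67×10⁻⁸ × (327)⁴)] = 3.28×10¹¹ m = 2.20 AU.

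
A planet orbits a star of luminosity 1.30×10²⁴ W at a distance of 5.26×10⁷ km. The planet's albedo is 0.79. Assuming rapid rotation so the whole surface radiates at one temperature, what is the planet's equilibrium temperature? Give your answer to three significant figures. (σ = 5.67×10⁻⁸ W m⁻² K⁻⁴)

d = 5.26×10⁷ km = 5.26×10¹⁰ m.
Flux: S = L/(4πd²) = 1.30×10²⁴/(4π×(5.26×10¹⁰)²) = 37.4 W m⁻².
Energy balance: absorbed = emitted ⇒ πR²·S(1−A) = 4πR²·σT_eq⁴, so T_eq⁴ = S(1−A)/(4σ).
T_eq = [37.4 × 0.21 / (4 × 5.67×10⁻⁸)]^(1/4) = (3.46×10⁷)^(1/4) = 76.7 K.

T_eq ≈ 76.7 K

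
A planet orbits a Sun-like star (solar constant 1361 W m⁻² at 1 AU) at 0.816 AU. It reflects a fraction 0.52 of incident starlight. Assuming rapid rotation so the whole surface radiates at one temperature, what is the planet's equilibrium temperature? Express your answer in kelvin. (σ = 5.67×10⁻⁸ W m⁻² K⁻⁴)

Flux at 0.816 AU: S = 1361/0.816² = 2040 W m⁻².
Energy balance: absorbed = emitted ⇒ πR²·S(1−A) = 4πR²·σT_eq⁴, so T_eq⁴ = S(1−A)/(4σ).
T_eq = [2040 × 0.48 / (4 × 5.67×10⁻⁸)]^(1/4) = (4.33×10⁹)^(1/4) = 256 K.

T_eq ≈ 256 K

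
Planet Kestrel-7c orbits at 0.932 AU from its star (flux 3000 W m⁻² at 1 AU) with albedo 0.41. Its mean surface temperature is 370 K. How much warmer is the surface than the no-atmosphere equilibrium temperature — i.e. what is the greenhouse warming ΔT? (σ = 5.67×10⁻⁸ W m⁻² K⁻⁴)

ΔT ≈ 62.1 K

S = 3000/0.932² = 3454 W m⁻².
T_eq = [S(1−A)/(4σ)]^(1/4) = [3454×0.59/(4×5.67×10⁻⁸)]^(1/4) = 307.9 K.
ΔT = T_surf − T_eq = 370 − 307.9.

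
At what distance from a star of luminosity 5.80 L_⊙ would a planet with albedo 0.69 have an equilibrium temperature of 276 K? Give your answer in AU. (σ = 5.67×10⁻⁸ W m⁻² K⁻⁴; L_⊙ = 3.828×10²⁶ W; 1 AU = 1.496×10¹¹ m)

L = 5.80 × 3.828×10²⁶ = 2.22×10²⁷ W.
From T_eq⁴ = L(1−A)/(16πσd²): d = √[L(1−A)/(16πσT_eq⁴)].
d = √[2.22×10²⁷ × 0.31 / (16π × 5.67×10⁻⁸ × (276)⁴)] = 2.04×10¹¹ m = 1.36 AU.

d ≈ 1.36 AU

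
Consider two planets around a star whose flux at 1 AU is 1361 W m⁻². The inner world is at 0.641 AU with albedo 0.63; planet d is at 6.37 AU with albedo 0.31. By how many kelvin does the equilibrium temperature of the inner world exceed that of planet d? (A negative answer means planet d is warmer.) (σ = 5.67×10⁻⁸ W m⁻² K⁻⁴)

ΔT ≈ 170.6 K

T_eq = [S₀(1−A)/(4σd²)]^(1/4), so T ∝ (1−A)^(1/4) / √d.
T₁ = [1361×0.37/(4×5.67×10⁻⁸×0.641²)]^(1/4) = 271.13 K.
T₂ = [1361×0.69/(4×5.67×10⁻⁸×6.37²)]^(1/4) = 100.51 K.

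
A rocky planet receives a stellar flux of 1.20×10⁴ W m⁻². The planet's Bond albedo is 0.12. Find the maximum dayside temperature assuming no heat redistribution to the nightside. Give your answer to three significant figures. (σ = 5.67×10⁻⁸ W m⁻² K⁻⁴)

With no redistribution each surface element balances locally: S(1−A) = σT⁴.
T = [1.20×10⁴ × 0.88 / 5.67×10⁻⁸]^(1/4) = (1.86×10¹¹)^(1/4) = 657 K.

T_ss ≈ 657 K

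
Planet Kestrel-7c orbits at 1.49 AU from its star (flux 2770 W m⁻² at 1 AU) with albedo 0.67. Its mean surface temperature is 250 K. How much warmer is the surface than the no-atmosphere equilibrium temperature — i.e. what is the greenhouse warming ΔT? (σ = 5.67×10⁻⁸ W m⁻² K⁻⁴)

S = 2770/1.49² = 1248 W m⁻².
T_eq = [S(1−A)/(4σ)]^(1/4) = [1248×0.33/(4×5.67×10⁻⁸)]^(1/4) = 206.4 K.
ΔT = T_surf − T_eq = 250 − 206.4.

ΔT ≈ 43.6 K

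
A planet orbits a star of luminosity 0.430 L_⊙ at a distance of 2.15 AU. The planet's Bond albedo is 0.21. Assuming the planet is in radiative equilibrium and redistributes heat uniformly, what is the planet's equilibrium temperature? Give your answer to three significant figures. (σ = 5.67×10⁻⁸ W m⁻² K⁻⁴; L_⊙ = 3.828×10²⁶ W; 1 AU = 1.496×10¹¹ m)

d = 2.15 AU = 3.22×10¹¹ m.
L = 0.430 × 3.828×10²⁶ = 1.65×10²⁶ W.
Flux: S = L/(4πd²) = 1.65×10²⁶/(4π×(3.22×10¹¹)²) = 127 W m⁻².
Energy balance: absorbed = emitted ⇒ πR²·S(1−A) = 4πR²·σT_eq⁴, so T_eq⁴ = S(1−A)/(4σ).
T_eq = [127 × 0.79 / (4 × 5.67×10⁻⁸)]^(1/4) = (4.41×10⁸)^(1/4) = 145 K.

T_eq ≈ 145 K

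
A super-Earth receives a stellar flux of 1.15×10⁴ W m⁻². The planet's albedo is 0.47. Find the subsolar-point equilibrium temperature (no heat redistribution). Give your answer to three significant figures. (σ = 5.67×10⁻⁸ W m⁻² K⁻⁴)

At the subsolar point the surface absorbs S(1−A) and emits σT⁴ per unit area — no factor of 4, since only the local patch is in balance.
T = [1.15×10⁴ × 0.53 / 5.67×10⁻⁸]^(1/4) = (1.07×10¹¹)^(1/4) = 573 K.

T_ss ≈ 573 K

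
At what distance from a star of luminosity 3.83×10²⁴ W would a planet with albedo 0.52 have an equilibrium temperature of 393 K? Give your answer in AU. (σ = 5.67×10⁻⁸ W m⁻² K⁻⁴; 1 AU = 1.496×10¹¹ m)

d ≈ 0.0348 AU

From T_eq⁴ = L(1−A)/(16πσd²): d = √[L(1−A)/(16πσT_eq⁴)].
d = √[3.83×10²⁴ × 0.48 / (16π × 5.67×10⁻⁸ × (393)⁴)] = 5.20×10⁹ m = 0.0348 AU.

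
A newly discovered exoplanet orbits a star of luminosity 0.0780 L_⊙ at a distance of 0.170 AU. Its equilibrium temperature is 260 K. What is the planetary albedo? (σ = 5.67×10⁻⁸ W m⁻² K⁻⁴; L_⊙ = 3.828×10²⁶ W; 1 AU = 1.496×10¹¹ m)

A ≈ 0.72

d = 0.170 AU = 2.54×10¹⁰ m.
L = 0.0780 × 3.828×10²⁶ = 2.99×10²⁵ W.
Flux: S = L/(4πd²) = 2.99×10²⁵/(4π×(2.54×10¹⁰)²) = 3670 W m⁻².
From T_eq⁴ = S(1−A)/(4σ): 1−A = 4σT_eq⁴/S.
1−A = 4 × 5.67×10⁻⁸ × (260)⁴ / 3670 = 0.282.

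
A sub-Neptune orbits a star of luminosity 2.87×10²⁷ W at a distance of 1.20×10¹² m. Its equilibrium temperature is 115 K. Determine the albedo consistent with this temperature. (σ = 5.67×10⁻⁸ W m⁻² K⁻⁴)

Flux: S = L/(4πd²) = 2.87×10²⁷/(4π×(1.20×10¹²)²) = 159 W m⁻².
From T_eq⁴ = S(1−A)/(4σ): 1−A = 4σT_eq⁴/S.
1−A = 4 × 5.67×10⁻⁸ × (115)⁴ / 159 = 0.250.

A ≈ 0.75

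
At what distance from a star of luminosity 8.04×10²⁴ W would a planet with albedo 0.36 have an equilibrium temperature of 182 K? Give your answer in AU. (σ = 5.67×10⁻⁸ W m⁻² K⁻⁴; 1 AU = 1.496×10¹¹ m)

From T_eq⁴ = L(1−A)/(16πσd²): d = √[L(1−A)/(16πσT_eq⁴)].
d = √[8.04×10²⁴ × 0.64 / (16π × 5.67×10⁻⁸ × (182)⁴)] = 4.06×10¹⁰ m = 0.271 AU.

d ≈ 0.271 AU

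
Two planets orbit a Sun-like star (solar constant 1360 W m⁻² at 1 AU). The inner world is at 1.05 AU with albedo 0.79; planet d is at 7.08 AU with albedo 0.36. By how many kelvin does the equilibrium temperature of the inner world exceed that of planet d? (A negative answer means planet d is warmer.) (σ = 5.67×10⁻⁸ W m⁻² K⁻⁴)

ΔT ≈ 90.3 K

T_eq = [S₀(1−A)/(4σd²)]^(1/4), so T ∝ (1−A)^(1/4) / √d.
T₁ = [1360×0.21/(4×5.67×10⁻⁸×1.05²)]^(1/4) = 183.84 K.
T₂ = [1360×0.64/(4×5.67×10⁻⁸×7.08²)]^(1/4) = 93.54 K.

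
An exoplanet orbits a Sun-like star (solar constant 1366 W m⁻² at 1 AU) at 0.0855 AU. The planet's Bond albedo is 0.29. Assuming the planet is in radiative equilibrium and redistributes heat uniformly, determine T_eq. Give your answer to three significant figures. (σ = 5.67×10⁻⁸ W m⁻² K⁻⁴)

T_eq ≈ 875 K

Flux at 0.0855 AU: S = 1366/0.0855² = 1.87×10⁵ W m⁻².
Energy balance: absorbed = emitted ⇒ πR²·S(1−A) = 4πR²·σT_eq⁴, so T_eq⁴ = S(1−A)/(4σ).
T_eq = [1.87×10⁵ × 0.71 / (4 × 5.67×10⁻⁸)]^(1/4) = (5.85×10¹¹)^(1/4) = 875 K.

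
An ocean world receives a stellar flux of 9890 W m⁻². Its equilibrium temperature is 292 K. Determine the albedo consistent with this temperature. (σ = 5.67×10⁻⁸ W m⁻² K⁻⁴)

From T_eq⁴ = S(1−A)/(4σ): 1−A = 4σT_eq⁴/S.
1−A = 4 × 5.67×10⁻⁸ × (292)⁴ / 9890 = 0.167.

A ≈ 0.83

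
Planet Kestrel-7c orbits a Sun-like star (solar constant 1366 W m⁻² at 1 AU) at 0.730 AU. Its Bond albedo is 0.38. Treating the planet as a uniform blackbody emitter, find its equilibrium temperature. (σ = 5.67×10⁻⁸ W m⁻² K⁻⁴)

Flux at 0.730 AU: S = 1366/0.730² = 2560 W m⁻².
Energy balance: absorbed = emitted ⇒ πR²·S(1−A) = 4πR²·σT_eq⁴, so T_eq⁴ = S(1−A)/(4σ).
T_eq = [2560 × 0.62 / (4 × 5.67×10⁻⁸)]^(1/4) = (7.01×10⁹)^(1/4) = 289 K.

T_eq ≈ 289 K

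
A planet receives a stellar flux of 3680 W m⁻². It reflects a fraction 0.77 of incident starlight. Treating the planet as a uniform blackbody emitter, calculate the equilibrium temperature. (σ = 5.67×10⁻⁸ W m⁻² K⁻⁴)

Energy balance: absorbed = emitted ⇒ πR²·S(1−A) = 4πR²·σT_eq⁴, so T_eq⁴ = S(1−A)/(4σ).
T_eq = [3680 × 0.23 / (4 × 5.67×10⁻⁸)]^(1/4) = (3.73×10⁹)^(1/4) = 247 K.

T_eq ≈ 247 K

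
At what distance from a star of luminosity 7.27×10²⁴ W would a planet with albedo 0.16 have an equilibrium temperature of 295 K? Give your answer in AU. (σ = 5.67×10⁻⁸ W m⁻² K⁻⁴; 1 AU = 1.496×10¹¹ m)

From T_eq⁴ = L(1−A)/(16πσd²): d = √[L(1−A)/(16πσT_eq⁴)].
d = √[7.27×10²⁴ × 0.84 / (16π × 5.67×10⁻⁸ × (295)⁴)] = 1.68×10¹⁰ m = 0.112 AU.

d ≈ 0.112 AU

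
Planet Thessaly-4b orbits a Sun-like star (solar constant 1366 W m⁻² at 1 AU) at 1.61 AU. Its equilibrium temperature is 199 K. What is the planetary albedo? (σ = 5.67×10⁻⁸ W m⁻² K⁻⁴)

Flux at 1.61 AU: S = 1366/1.61² = 527 W m⁻².
From T_eq⁴ = S(1−A)/(4σ): 1−A = 4σT_eq⁴/S.
1−A = 4 × 5.67×10⁻⁸ × (199)⁴ / 527 = 0.675.

A ≈ 0.33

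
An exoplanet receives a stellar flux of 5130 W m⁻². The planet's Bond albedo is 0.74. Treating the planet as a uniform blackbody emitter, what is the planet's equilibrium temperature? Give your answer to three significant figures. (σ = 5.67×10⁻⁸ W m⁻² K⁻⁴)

T_eq ≈ 277 K

Energy balance: absorbed = emitted ⇒ πR²·S(1−A) = 4πR²·σT_eq⁴, so T_eq⁴ = S(1−A)/(4σ).
T_eq = [5130 × 0.26 / (4 × 5.67×10⁻⁸)]^(1/4) = (5.88×10⁹)^(1/4) = 277 K.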